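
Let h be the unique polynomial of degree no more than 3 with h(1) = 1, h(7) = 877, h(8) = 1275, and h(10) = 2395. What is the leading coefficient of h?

2

Write h(u) = au^3 + bu^2 + cu + d. Substituting each data point gives a linear system:
  a + b + c + d = 1
  343a + 49b + 7c + d = 877
  512a + 64b + 8c + d = 1275
  1000a + 100b + 10c + d = 2395
Solving the system yields a = 2, b = 4, c = 0, d = -5.
So h(u) = 2u^3 + 4u^2 - 5.
The leading coefficient is 2.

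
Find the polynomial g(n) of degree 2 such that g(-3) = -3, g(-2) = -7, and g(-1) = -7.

Write g(n) = an^2 + bn + c. Substituting each data point gives a linear system:
  9a - 3b + c = -3
  4a - 2b + c = -7
  a - b + c = -7
Solving the system yields a = 2, b = 6, c = -3.
So g(n) = 2n² + 6n - 3.
Check: g(-3) = -3. ✓

g(n) = 2n^2 + 6n - 3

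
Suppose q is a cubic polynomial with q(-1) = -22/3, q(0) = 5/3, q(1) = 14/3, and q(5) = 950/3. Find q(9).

5918/3

Write q(x) = ax^3 + bx^2 + cx + d. Substituting each data point gives a linear system:
  -a + b - c + d = -22/3
  d = 5/3
  a + b + c + d = 14/3
  125a + 25b + 5c + d = 950/3
Solving the system yields a = 3, b = -3, c = 3, d = 5/3.
So q(x) = 3x^3 - 3x^2 + 3x + 5/3.
Then q(9) = 5918/3.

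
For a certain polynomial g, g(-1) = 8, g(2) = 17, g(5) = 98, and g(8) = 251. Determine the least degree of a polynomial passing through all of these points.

Forward differences of the values at n = -1, 2, 5, 8:
  g  : 8  17  98  251
  Δ  : 9  81  153
  Δ^2: 72  72
  Δ^3: 0
The second differences are constant (72) and nonzero, while all higher differences vanish, so the minimal degree is 2.

2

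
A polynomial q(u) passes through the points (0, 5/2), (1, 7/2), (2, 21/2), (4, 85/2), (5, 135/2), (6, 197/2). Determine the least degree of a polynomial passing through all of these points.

Divided differences on the nodes 0, 1, 2, 4, 5, 6:
  order 0: 5/2  7/2  21/2  85/2  135/2  197/2
  order 1: 1  7  16  25  31
  order 2: 3  3  3  3
  order 3: 0  0  0
  order 4: 0  0
  order 5: 0
The order-2 divided differences are all 3 (nonzero) and every higher order vanishes, so the data lies on a polynomial of degree exactly 2.

2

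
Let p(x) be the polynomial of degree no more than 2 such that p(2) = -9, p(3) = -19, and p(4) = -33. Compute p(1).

Forward differences of the values at x = 2, 3, 4:
  p  : -9  -19  -33
  Δ  : -10  -14
  Δ^2: -4
The second differences are constant, confirming degree 2.
Interpolating (Newton forward form) and evaluating at x = 1 gives p(1) = -3.

-3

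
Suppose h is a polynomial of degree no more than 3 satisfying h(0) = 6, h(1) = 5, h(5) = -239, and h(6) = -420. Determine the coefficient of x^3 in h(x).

-2

Write h(x) = ax^3 + bx^2 + cx + d. Substituting each data point gives a linear system:
  d = 6
  a + b + c + d = 5
  125a + 25b + 5c + d = -239
  216a + 36b + 6c + d = -420
Solving the system yields a = -2, b = 0, c = 1, d = 6.
So h(x) = -2x³ + x + 6.
The leading coefficient is -2.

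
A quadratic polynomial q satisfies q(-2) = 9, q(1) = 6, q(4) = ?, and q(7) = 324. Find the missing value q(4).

The 3 known points determine the degree-2 polynomial uniquely.
Write q(n) = an^2 + bn + c. Substituting each data point gives a linear system:
  4a - 2b + c = 9
  a + b + c = 6
  49a + 7b + c = 324
Solving the system yields a = 6, b = 5, c = -5.
So q(n) = 6n² + 5n - 5.
Then q(4) = 111.

111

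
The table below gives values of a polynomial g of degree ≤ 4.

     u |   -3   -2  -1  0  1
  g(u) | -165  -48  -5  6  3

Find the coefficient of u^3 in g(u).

Write g(u) = au^4 + bu^3 + cu^2 + du + e. Substituting each data point gives a linear system:
  81a - 27b + 9c - 3d + e = -165
  16a - 8b + 4c - 2d + e = -48
  a - b + c - d + e = -5
  e = 6
  a + b + c + d + e = 3
Solving the system yields a = -1, b = 1, c = -6, d = 3, e = 6.
So g(u) = -u^4 + u^3 - 6u^2 + 3u + 6.
The coefficient of u^3 is 1.

1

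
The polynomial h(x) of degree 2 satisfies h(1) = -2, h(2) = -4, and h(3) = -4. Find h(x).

Write h(x) = ax^2 + bx + c. Substituting each data point gives a linear system:
  a + b + c = -2
  4a + 2b + c = -4
  9a + 3b + c = -4
Solving the system yields a = 1, b = -5, c = 2.
So h(x) = x² - 5x + 2.
Check: h(3) = -4. ✓

h(x) = x^2 - 5x + 2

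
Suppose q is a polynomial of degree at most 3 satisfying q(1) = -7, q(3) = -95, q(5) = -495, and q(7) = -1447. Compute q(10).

Write q(t) = at^3 + bt^2 + ct + d. Substituting each data point gives a linear system:
  a + b + c + d = -7
  27a + 9b + 3c + d = -95
  125a + 25b + 5c + d = -495
  343a + 49b + 7c + d = -1447
Solving the system yields a = -5, b = 6, c = -3, d = -5.
So q(t) = -5t³ + 6t² - 3t - 5.
Then q(10) = -4435.

-4435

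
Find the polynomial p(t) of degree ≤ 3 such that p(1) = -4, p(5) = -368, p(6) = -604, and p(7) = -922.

p(t) = -2t^3 - 5t^2 + t + 2

Using the Lagrange interpolation formula with nodes 1, 5, 6, 7:
  L_0(t) = (t - 5)(t - 6)(t - 7) / -120
  L_1(t) = (t - 1)(t - 6)(t - 7) / 8
  L_2(t) = (t - 1)(t - 5)(t - 7) / -5
  L_3(t) = (t - 1)(t - 5)(t - 6) / 12
Then p(t) = -4·L_0(t) - 368·L_1(t) - 604·L_2(t) - 922·L_3(t).
Expanding and collecting terms gives p(t) = -2t³ - 5t² + t + 2.
Check: p(1) = -4. ✓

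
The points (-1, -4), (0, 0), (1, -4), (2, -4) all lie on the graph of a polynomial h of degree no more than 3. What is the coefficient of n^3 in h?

2

Write h(n) = an^3 + bn^2 + cn + d. Substituting each data point gives a linear system:
  -a + b - c + d = -4
  d = 0
  a + b + c + d = -4
  8a + 4b + 2c + d = -4
Solving the system yields a = 2, b = -4, c = -2, d = 0.
So h(n) = 2n^3 - 4n^2 - 2n.
The leading coefficient is 2.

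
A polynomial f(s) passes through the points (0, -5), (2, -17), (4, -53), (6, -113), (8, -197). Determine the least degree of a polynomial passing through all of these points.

2

Forward differences of the values at s = 0, 2, 4, 6, 8:
  f  : -5  -17  -53  -113  -197
  Δ  : -12  -36  -60  -84
  Δ^2: -24  -24  -24
  Δ^3: 0  0
  Δ^4: 0
The second differences are constant (-24) and nonzero, while all higher differences vanish, so the minimal degree is 2.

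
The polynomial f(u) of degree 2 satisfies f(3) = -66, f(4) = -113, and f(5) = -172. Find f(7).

-326

Write f(u) = au^2 + bu + c. Substituting each data point gives a linear system:
  9a + 3b + c = -66
  16a + 4b + c = -113
  25a + 5b + c = -172
Solving the system yields a = -6, b = -5, c = 3.
So f(u) = -6u² - 5u + 3.
Then f(7) = -326.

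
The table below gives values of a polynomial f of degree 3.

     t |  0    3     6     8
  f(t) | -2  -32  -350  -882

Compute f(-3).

64

Write f(t) = at^3 + bt^2 + ct + d. Substituting each data point gives a linear system:
  d = -2
  27a + 9b + 3c + d = -32
  216a + 36b + 6c + d = -350
  512a + 64b + 8c + d = -882
Solving the system yields a = -2, b = 2, c = 2, d = -2.
So f(t) = -2t³ + 2t² + 2t - 2.
Then f(-3) = 64.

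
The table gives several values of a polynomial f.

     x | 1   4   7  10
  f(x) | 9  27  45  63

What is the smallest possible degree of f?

Forward differences of the values at x = 1, 4, 7, 10:
  f  : 9  27  45  63
  Δ  : 18  18  18
  Δ^2: 0  0
  Δ^3: 0
The first differences are constant (18) and nonzero, while all higher differences vanish, so the minimal degree is 1.

1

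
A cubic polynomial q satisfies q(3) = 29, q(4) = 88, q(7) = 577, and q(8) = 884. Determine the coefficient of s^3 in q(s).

2

Write q(s) = as^3 + bs^2 + cs + d. Substituting each data point gives a linear system:
  27a + 9b + 3c + d = 29
  64a + 16b + 4c + d = 88
  343a + 49b + 7c + d = 577
  512a + 64b + 8c + d = 884
Solving the system yields a = 2, b = -2, c = -1, d = -4.
So q(s) = 2s^3 - 2s^2 - s - 4.
The leading coefficient is 2.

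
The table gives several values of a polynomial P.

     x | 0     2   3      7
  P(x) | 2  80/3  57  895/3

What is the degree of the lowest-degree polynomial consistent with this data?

Divided differences on the nodes 0, 2, 3, 7:
  order 0: 2  80/3  57  895/3
  order 1: 37/3  91/3  181/3
  order 2: 6  6
  order 3: 0
The order-2 divided differences are all 6 (nonzero) and every higher order vanishes, so the data lies on a polynomial of degree exactly 2.

2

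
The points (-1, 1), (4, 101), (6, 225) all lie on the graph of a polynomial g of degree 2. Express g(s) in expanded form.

Write g(s) = as^2 + bs + c. Substituting each data point gives a linear system:
  a - b + c = 1
  16a + 4b + c = 101
  36a + 6b + c = 225
Solving the system yields a = 6, b = 2, c = -3.
So g(s) = 6s^2 + 2s - 3.
Check: g(6) = 225. ✓

g(s) = 6s^2 + 2s - 3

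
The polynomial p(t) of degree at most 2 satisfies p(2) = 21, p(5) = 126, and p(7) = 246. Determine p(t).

p(t) = 5t^2 + 1

Write p(t) = at^2 + bt + c. Substituting each data point gives a linear system:
  4a + 2b + c = 21
  25a + 5b + c = 126
  49a + 7b + c = 246
Solving the system yields a = 5, b = 0, c = 1.
So p(t) = 5t² + 1.
Check: p(7) = 246. ✓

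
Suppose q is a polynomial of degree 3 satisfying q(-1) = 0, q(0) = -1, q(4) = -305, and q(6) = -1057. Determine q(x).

q(x) = -5x^3 + 4x - 1

Write q(x) = ax^3 + bx^2 + cx + d. Substituting each data point gives a linear system:
  -a + b - c + d = 0
  d = -1
  64a + 16b + 4c + d = -305
  216a + 36b + 6c + d = -1057
Solving the system yields a = -5, b = 0, c = 4, d = -1.
So q(x) = -5x^3 + 4x - 1.
Check: q(0) = -1. ✓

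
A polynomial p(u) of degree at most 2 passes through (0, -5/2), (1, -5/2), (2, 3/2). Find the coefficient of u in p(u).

-2

Write p(u) = au^2 + bu + c. Substituting each data point gives a linear system:
  c = -5/2
  a + b + c = -5/2
  4a + 2b + c = 3/2
Solving the system yields a = 2, b = -2, c = -5/2.
So p(u) = 2u^2 - 2u - 5/2.
The coefficient of u is -2.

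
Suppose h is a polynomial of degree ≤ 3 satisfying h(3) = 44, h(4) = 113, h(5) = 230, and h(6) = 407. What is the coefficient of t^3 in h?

Write h(t) = at^3 + bt^2 + ct + d. Substituting each data point gives a linear system:
  27a + 9b + 3c + d = 44
  64a + 16b + 4c + d = 113
  125a + 25b + 5c + d = 230
  216a + 36b + 6c + d = 407
Solving the system yields a = 2, b = 0, c = -5, d = 5.
So h(t) = 2t³ - 5t + 5.
The leading coefficient is 2.

2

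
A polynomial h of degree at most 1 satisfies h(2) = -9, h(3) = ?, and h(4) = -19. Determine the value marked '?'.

-14

On equispaced nodes a degree-1 polynomial has vanishing second forward difference, so
  h(2) - 2·h(3) + h(4) = 0.
Substituting the known values and solving for h(3):
  -2·h(3) = 28
  h(3) = -14.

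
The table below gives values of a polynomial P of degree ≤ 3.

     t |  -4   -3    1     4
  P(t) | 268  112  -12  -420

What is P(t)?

Write P(t) = at^3 + bt^2 + ct + d. Substituting each data point gives a linear system:
  -64a + 16b - 4c + d = 268
  -27a + 9b - 3c + d = 112
  a + b + c + d = -12
  64a + 16b + 4c + d = -420
Solving the system yields a = -5, b = -5, c = -6, d = 4.
So P(t) = -5t^3 - 5t^2 - 6t + 4.
Check: P(1) = -12. ✓

P(t) = -5t^3 - 5t^2 - 6t + 4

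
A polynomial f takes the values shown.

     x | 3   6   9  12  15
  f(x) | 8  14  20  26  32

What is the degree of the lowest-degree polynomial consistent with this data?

1

Forward differences of the values at x = 3, 6, 9, 12, 15:
  f  : 8  14  20  26  32
  Δ  : 6  6  6  6
  Δ^2: 0  0  0
  Δ^3: 0  0
  Δ^4: 0
The first differences are constant (6) and nonzero, while all higher differences vanish, so the minimal degree is 1.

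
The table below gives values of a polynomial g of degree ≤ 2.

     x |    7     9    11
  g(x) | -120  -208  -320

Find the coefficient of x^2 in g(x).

Write g(x) = ax^2 + bx + c. Substituting each data point gives a linear system:
  49a + 7b + c = -120
  81a + 9b + c = -208
  121a + 11b + c = -320
Solving the system yields a = -3, b = 4, c = -1.
So g(x) = -3x² + 4x - 1.
The leading coefficient is -3.

-3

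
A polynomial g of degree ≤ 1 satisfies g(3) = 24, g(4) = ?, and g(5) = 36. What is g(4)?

The 2 known points determine the degree-1 polynomial uniquely.
Write g(u) = au + b. Substituting each data point gives a linear system:
  3a + b = 24
  5a + b = 36
Solving the system yields a = 6, b = 6.
So g(u) = 6u + 6.
Then g(4) = 30.

30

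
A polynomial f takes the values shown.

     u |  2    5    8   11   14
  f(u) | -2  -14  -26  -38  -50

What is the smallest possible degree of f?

Forward differences of the values at u = 2, 5, 8, 11, 14:
  f  : -2  -14  -26  -38  -50
  Δ  : -12  -12  -12  -12
  Δ^2: 0  0  0
  Δ^3: 0  0
  Δ^4: 0
The first differences are constant (-12) and nonzero, while all higher differences vanish, so the minimal degree is 1.

1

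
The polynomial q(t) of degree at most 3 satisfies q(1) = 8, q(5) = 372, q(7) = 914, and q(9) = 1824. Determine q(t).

Write q(t) = at^3 + bt^2 + ct + d. Substituting each data point gives a linear system:
  a + b + c + d = 8
  125a + 25b + 5c + d = 372
  343a + 49b + 7c + d = 914
  729a + 81b + 9c + d = 1824
Solving the system yields a = 2, b = 4, c = 5, d = -3.
So q(t) = 2t^3 + 4t^2 + 5t - 3.
Check: q(5) = 372. ✓

q(t) = 2t^3 + 4t^2 + 5t - 3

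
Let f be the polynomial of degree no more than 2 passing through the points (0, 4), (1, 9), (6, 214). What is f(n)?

f(n) = 6n^2 - n + 4

Write f(n) = an^2 + bn + c. Substituting each data point gives a linear system:
  c = 4
  a + b + c = 9
  36a + 6b + c = 214
Solving the system yields a = 6, b = -1, c = 4.
So f(n) = 6n² - n + 4.
Check: f(1) = 9. ✓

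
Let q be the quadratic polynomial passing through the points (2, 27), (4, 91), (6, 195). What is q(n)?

Using the Lagrange interpolation formula with nodes 2, 4, 6:
  L_0(n) = (n - 4)(n - 6) / 8
  L_1(n) = (n - 2)(n - 6) / -4
  L_2(n) = (n - 2)(n - 4) / 8
Then q(n) = 27·L_0(n) + 91·L_1(n) + 195·L_2(n).
Expanding and collecting terms gives q(n) = 5n^2 + 2n + 3.
Check: q(6) = 195. ✓

q(n) = 5n^2 + 2n + 3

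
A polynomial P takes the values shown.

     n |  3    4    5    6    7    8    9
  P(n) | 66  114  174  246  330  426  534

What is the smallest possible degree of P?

2

Forward differences of the values at n = 3, 4, 5, 6, 7, 8, 9:
  P  : 66  114  174  246  330  426  534
  Δ  : 48  60  72  84  96  108
  Δ^2: 12  12  12  12  12
  Δ^3: 0  0  0  0
  Δ^4: 0  0  0
  Δ^5: 0  0
  Δ^6: 0
The second differences are constant (12) and nonzero, while all higher differences vanish, so the minimal degree is 2.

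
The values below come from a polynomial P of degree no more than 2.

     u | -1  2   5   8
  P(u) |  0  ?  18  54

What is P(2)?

The 3 known points determine the degree-2 polynomial uniquely.
Write P(u) = au^2 + bu + c. Substituting each data point gives a linear system:
  a - b + c = 0
  25a + 5b + c = 18
  64a + 8b + c = 54
Solving the system yields a = 1, b = -1, c = -2.
So P(u) = u² - u - 2.
Then P(2) = 0.

0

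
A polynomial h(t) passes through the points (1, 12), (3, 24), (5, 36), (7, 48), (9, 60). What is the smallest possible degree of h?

Forward differences of the values at t = 1, 3, 5, 7, 9:
  h  : 12  24  36  48  60
  Δ  : 12  12  12  12
  Δ^2: 0  0  0
  Δ^3: 0  0
  Δ^4: 0
The first differences are constant (12) and nonzero, while all higher differences vanish, so the minimal degree is 1.

1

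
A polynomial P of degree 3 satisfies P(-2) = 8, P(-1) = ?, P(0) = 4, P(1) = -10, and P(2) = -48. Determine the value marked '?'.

6

The 4 known points determine the degree-3 polynomial uniquely.
Write P(s) = as^3 + bs^2 + cs + d. Substituting each data point gives a linear system:
  -8a + 4b - 2c + d = 8
  d = 4
  a + b + c + d = -10
  8a + 4b + 2c + d = -48
Solving the system yields a = -2, b = -6, c = -6, d = 4.
So P(s) = -2s³ - 6s² - 6s + 4.
Then P(-1) = 6.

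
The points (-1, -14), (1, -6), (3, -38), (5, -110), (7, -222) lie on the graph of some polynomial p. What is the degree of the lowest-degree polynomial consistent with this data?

Forward differences of the values at x = -1, 1, 3, 5, 7:
  p  : -14  -6  -38  -110  -222
  Δ  : 8  -32  -72  -112
  Δ^2: -40  -40  -40
  Δ^3: 0  0
  Δ^4: 0
The second differences are constant (-40) and nonzero, while all higher differences vanish, so the minimal degree is 2.

2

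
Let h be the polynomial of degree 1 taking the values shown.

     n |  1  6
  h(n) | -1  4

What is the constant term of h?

Write h(n) = an + b. Substituting each data point gives a linear system:
  a + b = -1
  6a + b = 4
Solving the system yields a = 1, b = -2.
So h(n) = n - 2.
The constant term is -2.

-2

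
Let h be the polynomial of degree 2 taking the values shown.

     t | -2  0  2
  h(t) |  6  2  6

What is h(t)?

h(t) = t^2 + 2

Using the Lagrange interpolation formula with nodes -2, 0, 2:
  L_0(t) = t(t - 2) / 8
  L_1(t) = (t + 2)(t - 2) / -4
  L_2(t) = (t + 2)t / 8
Then h(t) = 6·L_0(t) + 2·L_1(t) + 6·L_2(t).
Expanding and collecting terms gives h(t) = t^2 + 2.
Check: h(-2) = 6. ✓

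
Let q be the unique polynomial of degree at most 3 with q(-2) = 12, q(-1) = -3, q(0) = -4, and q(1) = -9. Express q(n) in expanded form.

q(n) = -3n^3 - 2n^2 - 4

Write q(n) = an^3 + bn^2 + cn + d. Substituting each data point gives a linear system:
  -8a + 4b - 2c + d = 12
  -a + b - c + d = -3
  d = -4
  a + b + c + d = -9
Solving the system yields a = -3, b = -2, c = 0, d = -4.
So q(n) = -3n^3 - 2n^2 - 4.
Check: q(0) = -4. ✓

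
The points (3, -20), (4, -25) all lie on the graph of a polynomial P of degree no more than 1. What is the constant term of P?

Write P(s) = as + b. Substituting each data point gives a linear system:
  3a + b = -20
  4a + b = -25
Solving the system yields a = -5, b = -5.
So P(s) = -5s - 5.
The constant term is -5.

-5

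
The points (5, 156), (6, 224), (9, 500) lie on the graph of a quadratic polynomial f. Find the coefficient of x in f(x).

Write f(x) = ax^2 + bx + c. Substituting each data point gives a linear system:
  25a + 5b + c = 156
  36a + 6b + c = 224
  81a + 9b + c = 500
Solving the system yields a = 6, b = 2, c = -4.
So f(x) = 6x^2 + 2x - 4.
The coefficient of x is 2.

2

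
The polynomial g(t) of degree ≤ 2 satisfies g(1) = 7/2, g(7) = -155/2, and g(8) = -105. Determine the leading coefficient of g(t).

-2

Write g(t) = at^2 + bt + c. Substituting each data point gives a linear system:
  a + b + c = 7/2
  49a + 7b + c = -155/2
  64a + 8b + c = -105
Solving the system yields a = -2, b = 5/2, c = 3.
So g(t) = -2t² + (5/2)t + 3.
The leading coefficient is -2.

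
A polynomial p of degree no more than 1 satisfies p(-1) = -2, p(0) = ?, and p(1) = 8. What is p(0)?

On equispaced nodes a degree-1 polynomial has vanishing second forward difference, so
  p(-1) - 2·p(0) + p(1) = 0.
Substituting the known values and solving for p(0):
  -2·p(0) = -6
  p(0) = 3.

3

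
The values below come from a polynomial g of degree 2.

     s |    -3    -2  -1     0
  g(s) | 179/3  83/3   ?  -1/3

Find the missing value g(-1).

On equispaced nodes a degree-2 polynomial has vanishing third forward difference, so
  - g(-3) + 3·g(-2) - 3·g(-1) + g(0) = 0.
Substituting the known values and solving for g(-1):
  -3·g(-1) = -23
  g(-1) = 23/3.

23/3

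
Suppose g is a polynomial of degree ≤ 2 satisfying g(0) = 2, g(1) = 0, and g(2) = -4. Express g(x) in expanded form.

Using the Lagrange interpolation formula with nodes 0, 1, 2:
  L_0(x) = (x - 1)(x - 2) / 2
  L_1(x) = x(x - 2) / -1
  L_2(x) = x(x - 1) / 2
Then g(x) = 2·L_0(x) + 0·L_1(x) - 4·L_2(x).
Expanding and collecting terms gives g(x) = -x² - x + 2.
Check: g(2) = -4. ✓

g(x) = -x^2 - x + 2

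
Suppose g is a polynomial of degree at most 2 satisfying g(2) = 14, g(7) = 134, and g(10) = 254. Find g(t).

Using the Lagrange interpolation formula with nodes 2, 7, 10:
  L_0(t) = (t - 7)(t - 10) / 40
  L_1(t) = (t - 2)(t - 10) / -15
  L_2(t) = (t - 2)(t - 7) / 24
Then g(t) = 14·L_0(t) + 134·L_1(t) + 254·L_2(t).
Expanding and collecting terms gives g(t) = 2t^2 + 6t - 6.
Check: g(10) = 254. ✓

g(t) = 2t^2 + 6t - 6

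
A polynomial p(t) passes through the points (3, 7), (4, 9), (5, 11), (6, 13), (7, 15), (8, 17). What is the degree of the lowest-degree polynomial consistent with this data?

1

Forward differences of the values at t = 3, 4, 5, 6, 7, 8:
  p  : 7  9  11  13  15  17
  Δ  : 2  2  2  2  2
  Δ^2: 0  0  0  0
  Δ^3: 0  0  0
  Δ^4: 0  0
  Δ^5: 0
The first differences are constant (2) and nonzero, while all higher differences vanish, so the minimal degree is 1.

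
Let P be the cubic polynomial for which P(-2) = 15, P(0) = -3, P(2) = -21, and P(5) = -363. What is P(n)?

Using the Lagrange interpolation formula with nodes -2, 0, 2, 5:
  L_0(n) = n(n - 2)(n - 5) / -56
  L_1(n) = (n + 2)(n - 2)(n - 5) / 20
  L_2(n) = (n + 2)n(n - 5) / -24
  L_3(n) = (n + 2)n(n - 2) / 105
Then P(n) = 15·L_0(n) - 3·L_1(n) - 21·L_2(n) - 363·L_3(n).
Expanding and collecting terms gives P(n) = -3n³ + 3n - 3.
Check: P(-2) = 15. ✓

P(n) = -3n^3 + 3n - 3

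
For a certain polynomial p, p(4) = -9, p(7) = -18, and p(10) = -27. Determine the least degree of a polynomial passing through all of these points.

Forward differences of the values at n = 4, 7, 10:
  p  : -9  -18  -27
  Δ  : -9  -9
  Δ^2: 0
The first differences are constant (-9) and nonzero, while all higher differences vanish, so the minimal degree is 1.

1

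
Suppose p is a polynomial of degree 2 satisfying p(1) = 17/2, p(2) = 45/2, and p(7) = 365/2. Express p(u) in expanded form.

Using the Lagrange interpolation formula with nodes 1, 2, 7:
  L_0(u) = (u - 2)(u - 7) / 6
  L_1(u) = (u - 1)(u - 7) / -5
  L_2(u) = (u - 1)(u - 2) / 30
Then p(u) = 17/2·L_0(u) + 45/2·L_1(u) + 365/2·L_2(u).
Expanding and collecting terms gives p(u) = 3u² + 5u + 1/2.
Check: p(7) = 365/2. ✓

p(u) = 3u^2 + 5u + 1/2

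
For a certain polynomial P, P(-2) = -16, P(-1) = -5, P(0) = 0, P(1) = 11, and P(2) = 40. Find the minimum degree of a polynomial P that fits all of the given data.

Forward differences of the values at s = -2, -1, 0, 1, 2:
  P  : -16  -5  0  11  40
  Δ  : 11  5  11  29
  Δ^2: -6  6  18
  Δ^3: 12  12
  Δ^4: 0
The third differences are constant (12) and nonzero, while all higher differences vanish, so the minimal degree is 3.

3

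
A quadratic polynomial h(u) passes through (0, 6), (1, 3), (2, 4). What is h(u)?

Write h(u) = au^2 + bu + c. Substituting each data point gives a linear system:
  c = 6
  a + b + c = 3
  4a + 2b + c = 4
Solving the system yields a = 2, b = -5, c = 6.
So h(u) = 2u^2 - 5u + 6.
Check: h(0) = 6. ✓

h(u) = 2u^2 - 5u + 6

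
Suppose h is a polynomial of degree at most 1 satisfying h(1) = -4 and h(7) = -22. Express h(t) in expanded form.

Using the Lagrange interpolation formula with nodes 1, 7:
  L_0(t) = (t - 7) / -6
  L_1(t) = (t - 1) / 6
Then h(t) = -4·L_0(t) - 22·L_1(t).
Expanding and collecting terms gives h(t) = -3t - 1.
Check: h(1) = -4. ✓

h(t) = -3t - 1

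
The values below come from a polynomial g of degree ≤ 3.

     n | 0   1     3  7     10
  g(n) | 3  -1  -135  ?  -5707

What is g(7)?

-1915

The 4 known points determine the degree-3 polynomial uniquely.
Write g(n) = an^3 + bn^2 + cn + d. Substituting each data point gives a linear system:
  d = 3
  a + b + c + d = -1
  27a + 9b + 3c + d = -135
  1000a + 100b + 10c + d = -5707
Solving the system yields a = -6, b = 3, c = -1, d = 3.
So g(n) = -6n³ + 3n² - n + 3.
Then g(7) = -1915.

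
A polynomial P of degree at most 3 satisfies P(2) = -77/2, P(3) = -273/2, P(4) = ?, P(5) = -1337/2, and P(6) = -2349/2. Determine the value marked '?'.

On equispaced nodes a degree-3 polynomial has vanishing fourth forward difference, so
  P(2) - 4·P(3) + 6·P(4) - 4·P(5) + P(6) = 0.
Substituting the known values and solving for P(4):
  6·P(4) = -2007
  P(4) = -669/2.

-669/2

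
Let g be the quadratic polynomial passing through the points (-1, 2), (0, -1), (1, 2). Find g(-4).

47

Forward differences of the values at s = -1, 0, 1:
  g  : 2  -1  2
  Δ  : -3  3
  Δ^2: 6
The second differences are constant, confirming degree 2.
Interpolating (Newton forward form) and evaluating at s = -4 gives g(-4) = 47.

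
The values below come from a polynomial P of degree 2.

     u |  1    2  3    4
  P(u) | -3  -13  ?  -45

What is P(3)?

-27

On equispaced nodes a degree-2 polynomial has vanishing third forward difference, so
  - P(1) + 3·P(2) - 3·P(3) + P(4) = 0.
Substituting the known values and solving for P(3):
  -3·P(3) = 81
  P(3) = -27.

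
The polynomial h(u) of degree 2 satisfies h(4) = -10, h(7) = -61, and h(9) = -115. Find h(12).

Write h(u) = au^2 + bu + c. Substituting each data point gives a linear system:
  16a + 4b + c = -10
  49a + 7b + c = -61
  81a + 9b + c = -115
Solving the system yields a = -2, b = 5, c = 2.
So h(u) = -2u^2 + 5u + 2.
Then h(12) = -226.

-226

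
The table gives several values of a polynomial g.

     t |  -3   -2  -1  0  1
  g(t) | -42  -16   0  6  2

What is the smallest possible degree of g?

Forward differences of the values at t = -3, -2, -1, 0, 1:
  g  : -42  -16  0  6  2
  Δ  : 26  16  6  -4
  Δ^2: -10  -10  -10
  Δ^3: 0  0
  Δ^4: 0
The second differences are constant (-10) and nonzero, while all higher differences vanish, so the minimal degree is 2.

2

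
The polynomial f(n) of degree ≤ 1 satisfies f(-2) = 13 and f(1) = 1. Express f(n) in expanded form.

f(n) = -4n + 5

Using the Lagrange interpolation formula with nodes -2, 1:
  L_0(n) = (n - 1) / -3
  L_1(n) = (n + 2) / 3
Then f(n) = 13·L_0(n) + 1·L_1(n).
Expanding and collecting terms gives f(n) = -4n + 5.
Check: f(-2) = 13. ✓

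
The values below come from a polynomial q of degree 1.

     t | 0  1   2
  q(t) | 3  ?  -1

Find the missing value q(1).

1

The 2 known points determine the degree-1 polynomial uniquely.
Write q(t) = at + b. Substituting each data point gives a linear system:
  b = 3
  2a + b = -1
Solving the system yields a = -2, b = 3.
So q(t) = -2t + 3.
Then q(1) = 1.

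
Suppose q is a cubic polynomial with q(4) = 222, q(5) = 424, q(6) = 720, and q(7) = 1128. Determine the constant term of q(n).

-6

Write q(n) = an^3 + bn^2 + cn + d. Substituting each data point gives a linear system:
  64a + 16b + 4c + d = 222
  125a + 25b + 5c + d = 424
  216a + 36b + 6c + d = 720
  343a + 49b + 7c + d = 1128
Solving the system yields a = 3, b = 2, c = 1, d = -6.
So q(n) = 3n³ + 2n² + n - 6.
The constant term is -6.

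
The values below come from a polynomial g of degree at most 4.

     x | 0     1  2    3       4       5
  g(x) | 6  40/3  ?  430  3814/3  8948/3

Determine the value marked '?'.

296/3

On equispaced nodes a degree-4 polynomial has vanishing fifth forward difference, so
  - g(0) + 5·g(1) - 10·g(2) + 10·g(3) - 5·g(4) + g(5) = 0.
Substituting the known values and solving for g(2):
  -10·g(2) = -2960/3
  g(2) = 296/3.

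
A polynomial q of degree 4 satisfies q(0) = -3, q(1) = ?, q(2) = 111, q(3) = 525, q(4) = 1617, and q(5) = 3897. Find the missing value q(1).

9

The 5 known points determine the degree-4 polynomial uniquely.
Write q(s) = as^4 + bs^3 + cs^2 + ds + e. Substituting each data point gives a linear system:
  e = -3
  16a + 8b + 4c + 2d + e = 111
  81a + 27b + 9c + 3d + e = 525
  256a + 64b + 16c + 4d + e = 1617
  625a + 125b + 25c + 5d + e = 3897
Solving the system yields a = 6, b = 1, c = 0, d = 5, e = -3.
So q(s) = 6s^4 + s^3 + 5s - 3.
Then q(1) = 9.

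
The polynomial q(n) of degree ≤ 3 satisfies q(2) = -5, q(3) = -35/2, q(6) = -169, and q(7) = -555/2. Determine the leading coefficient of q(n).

-1

Write q(n) = an^3 + bn^2 + cn + d. Substituting each data point gives a linear system:
  8a + 4b + 2c + d = -5
  27a + 9b + 3c + d = -35/2
  216a + 36b + 6c + d = -169
  343a + 49b + 7c + d = -555/2
Solving the system yields a = -1, b = 3/2, c = -1, d = -1.
So q(n) = -n^3 + (3/2)n^2 - n - 1.
The leading coefficient is -1.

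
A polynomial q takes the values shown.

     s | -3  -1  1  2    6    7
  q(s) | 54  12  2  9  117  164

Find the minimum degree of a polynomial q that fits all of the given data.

2

Divided differences on the nodes -3, -1, 1, 2, 6, 7:
  order 0: 54  12  2  9  117  164
  order 1: -21  -5  7  27  47
  order 2: 4  4  4  4
  order 3: 0  0  0
  order 4: 0  0
  order 5: 0
The order-2 divided differences are all 4 (nonzero) and every higher order vanishes, so the data lies on a polynomial of degree exactly 2.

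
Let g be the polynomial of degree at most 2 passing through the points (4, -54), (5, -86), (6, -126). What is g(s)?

g(s) = -4s^2 + 4s - 6

Write g(s) = as^2 + bs + c. Substituting each data point gives a linear system:
  16a + 4b + c = -54
  25a + 5b + c = -86
  36a + 6b + c = -126
Solving the system yields a = -4, b = 4, c = -6.
So g(s) = -4s^2 + 4s - 6.
Check: g(6) = -126. ✓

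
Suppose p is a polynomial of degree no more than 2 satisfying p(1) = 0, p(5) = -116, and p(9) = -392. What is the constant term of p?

4

Write p(x) = ax^2 + bx + c. Substituting each data point gives a linear system:
  a + b + c = 0
  25a + 5b + c = -116
  81a + 9b + c = -392
Solving the system yields a = -5, b = 1, c = 4.
So p(x) = -5x² + x + 4.
The constant term is 4.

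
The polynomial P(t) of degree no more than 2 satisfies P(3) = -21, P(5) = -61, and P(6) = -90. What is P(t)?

Write P(t) = at^2 + bt + c. Substituting each data point gives a linear system:
  9a + 3b + c = -21
  25a + 5b + c = -61
  36a + 6b + c = -90
Solving the system yields a = -3, b = 4, c = -6.
So P(t) = -3t^2 + 4t - 6.
Check: P(6) = -90. ✓

P(t) = -3t^2 + 4t - 6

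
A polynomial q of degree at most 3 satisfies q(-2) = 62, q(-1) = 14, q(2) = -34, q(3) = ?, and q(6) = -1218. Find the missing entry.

-138

The 4 known points determine the degree-3 polynomial uniquely.
Write q(x) = ax^3 + bx^2 + cx + d. Substituting each data point gives a linear system:
  -8a + 4b - 2c + d = 62
  -a + b - c + d = 14
  8a + 4b + 2c + d = -34
  216a + 36b + 6c + d = -1218
Solving the system yields a = -6, b = 2, c = 0, d = 6.
So q(x) = -6x³ + 2x² + 6.
Then q(3) = -138.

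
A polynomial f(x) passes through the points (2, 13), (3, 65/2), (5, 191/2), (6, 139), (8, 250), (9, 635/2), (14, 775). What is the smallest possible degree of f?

2

Divided differences on the nodes 2, 3, 5, 6, 8, 9, 14:
  order 0: 13  65/2  191/2  139  250  635/2  775
  order 1: 39/2  63/2  87/2  111/2  135/2  183/2
  order 2: 4  4  4  4  4
  order 3: 0  0  0  0
  order 4: 0  0  0
  order 5: 0  0
  order 6: 0
The order-2 divided differences are all 4 (nonzero) and every higher order vanishes, so the data lies on a polynomial of degree exactly 2.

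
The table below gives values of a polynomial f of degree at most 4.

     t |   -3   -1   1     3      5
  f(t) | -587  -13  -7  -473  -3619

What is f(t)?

f(t) = -6t^4 + 2t^3 - 5t^2 + t + 1

Write f(t) = at^4 + bt^3 + ct^2 + dt + e. Substituting each data point gives a linear system:
  81a - 27b + 9c - 3d + e = -587
  a - b + c - d + e = -13
  a + b + c + d + e = -7
  81a + 27b + 9c + 3d + e = -473
  625a + 125b + 25c + 5d + e = -3619
Solving the system yields a = -6, b = 2, c = -5, d = 1, e = 1.
So f(t) = -6t⁴ + 2t³ - 5t² + t + 1.
Check: f(-3) = -587. ✓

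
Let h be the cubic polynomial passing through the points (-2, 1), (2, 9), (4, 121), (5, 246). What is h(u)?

Write h(u) = au^3 + bu^2 + cu + d. Substituting each data point gives a linear system:
  -8a + 4b - 2c + d = 1
  8a + 4b + 2c + d = 9
  64a + 16b + 4c + d = 121
  125a + 25b + 5c + d = 246
Solving the system yields a = 2, b = 1, c = -6, d = 1.
So h(u) = 2u³ + u² - 6u + 1.
Check: h(5) = 246. ✓

h(u) = 2u^3 + u^2 - 6u + 1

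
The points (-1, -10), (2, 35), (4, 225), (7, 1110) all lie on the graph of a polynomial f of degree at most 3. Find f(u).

f(u) = 3u^3 + u^2 + 5u - 3

Using the Lagrange interpolation formula with nodes -1, 2, 4, 7:
  L_0(u) = (u - 2)(u - 4)(u - 7) / -120
  L_1(u) = (u + 1)(u - 4)(u - 7) / 30
  L_2(u) = (u + 1)(u - 2)(u - 7) / -30
  L_3(u) = (u + 1)(u - 2)(u - 4) / 120
Then f(u) = -10·L_0(u) + 35·L_1(u) + 225·L_2(u) + 1110·L_3(u).
Expanding and collecting terms gives f(u) = 3u^3 + u^2 + 5u - 3.
Check: f(7) = 1110. ✓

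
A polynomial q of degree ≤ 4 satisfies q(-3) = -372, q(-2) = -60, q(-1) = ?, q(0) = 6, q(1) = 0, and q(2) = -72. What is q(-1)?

6

The 5 known points determine the degree-4 polynomial uniquely.
Write q(t) = at^4 + bt^3 + ct^2 + dt + e. Substituting each data point gives a linear system:
  81a - 27b + 9c - 3d + e = -372
  16a - 8b + 4c - 2d + e = -60
  e = 6
  a + b + c + d + e = 0
  16a + 8b + 4c + 2d + e = -72
Solving the system yields a = -5, b = 0, c = 2, d = -3, e = 6.
So q(t) = -5t^4 + 2t^2 - 3t + 6.
Then q(-1) = 6.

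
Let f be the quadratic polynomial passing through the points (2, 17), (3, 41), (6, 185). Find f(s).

Write f(s) = as^2 + bs + c. Substituting each data point gives a linear system:
  4a + 2b + c = 17
  9a + 3b + c = 41
  36a + 6b + c = 185
Solving the system yields a = 6, b = -6, c = 5.
So f(s) = 6s^2 - 6s + 5.
Check: f(2) = 17. ✓

f(s) = 6s^2 - 6s + 5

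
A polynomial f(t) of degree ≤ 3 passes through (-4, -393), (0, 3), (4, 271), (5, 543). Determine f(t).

f(t) = 5t^3 - 4t^2 + 3t + 3

Using the Lagrange interpolation formula with nodes -4, 0, 4, 5:
  L_0(t) = t(t - 4)(t - 5) / -288
  L_1(t) = (t + 4)(t - 4)(t - 5) / 80
  L_2(t) = (t + 4)t(t - 5) / -32
  L_3(t) = (t + 4)t(t - 4) / 45
Then f(t) = -393·L_0(t) + 3·L_1(t) + 271·L_2(t) + 543·L_3(t).
Expanding and collecting terms gives f(t) = 5t^3 - 4t^2 + 3t + 3.
Check: f(0) = 3. ✓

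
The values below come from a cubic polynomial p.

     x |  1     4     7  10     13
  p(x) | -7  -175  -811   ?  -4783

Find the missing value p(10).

On equispaced nodes a degree-3 polynomial has vanishing fourth forward difference, so
  p(1) - 4·p(4) + 6·p(7) - 4·p(10) + p(13) = 0.
Substituting the known values and solving for p(10):
  -4·p(10) = 8956
  p(10) = -2239.

-2239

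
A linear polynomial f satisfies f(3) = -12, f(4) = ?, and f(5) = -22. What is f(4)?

-17

The 2 known points determine the degree-1 polynomial uniquely.
Write f(u) = au + b. Substituting each data point gives a linear system:
  3a + b = -12
  5a + b = -22
Solving the system yields a = -5, b = 3.
So f(u) = -5u + 3.
Then f(4) = -17.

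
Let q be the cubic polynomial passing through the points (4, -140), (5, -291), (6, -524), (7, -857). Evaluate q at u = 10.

-2636

Write q(u) = au^3 + bu^2 + cu + d. Substituting each data point gives a linear system:
  64a + 16b + 4c + d = -140
  125a + 25b + 5c + d = -291
  216a + 36b + 6c + d = -524
  343a + 49b + 7c + d = -857
Solving the system yields a = -3, b = 4, c = -4, d = 4.
So q(u) = -3u^3 + 4u^2 - 4u + 4.
Then q(10) = -2636.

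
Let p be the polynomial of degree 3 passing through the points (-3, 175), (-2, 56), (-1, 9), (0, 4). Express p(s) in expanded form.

p(s) = -5s^3 + 6s^2 + 6s + 4

Write p(s) = as^3 + bs^2 + cs + d. Substituting each data point gives a linear system:
  -27a + 9b - 3c + d = 175
  -8a + 4b - 2c + d = 56
  -a + b - c + d = 9
  d = 4
Solving the system yields a = -5, b = 6, c = 6, d = 4.
So p(s) = -5s^3 + 6s^2 + 6s + 4.
Check: p(-1) = 9. ✓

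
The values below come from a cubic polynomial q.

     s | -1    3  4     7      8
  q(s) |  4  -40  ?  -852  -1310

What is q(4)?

The 4 known points determine the degree-3 polynomial uniquely.
Write q(s) = as^3 + bs^2 + cs + d. Substituting each data point gives a linear system:
  -a + b - c + d = 4
  27a + 9b + 3c + d = -40
  343a + 49b + 7c + d = -852
  512a + 64b + 8c + d = -1310
Solving the system yields a = -3, b = 3, c = 4, d = 2.
So q(s) = -3s^3 + 3s^2 + 4s + 2.
Then q(4) = -126.

-126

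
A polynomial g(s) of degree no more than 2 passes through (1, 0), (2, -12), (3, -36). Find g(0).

Forward differences of the values at s = 1, 2, 3:
  g  : 0  -12  -36
  Δ  : -12  -24
  Δ^2: -12
The second differences are constant, confirming degree 2.
Interpolating (Newton forward form) and evaluating at s = 0 gives g(0) = 0.

0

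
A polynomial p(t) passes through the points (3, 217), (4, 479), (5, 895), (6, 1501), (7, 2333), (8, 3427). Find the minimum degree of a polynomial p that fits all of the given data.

3

Forward differences of the values at t = 3, 4, 5, 6, 7, 8:
  p  : 217  479  895  1501  2333  3427
  Δ  : 262  416  606  832  1094
  Δ^2: 154  190  226  262
  Δ^3: 36  36  36
  Δ^4: 0  0
  Δ^5: 0
The third differences are constant (36) and nonzero, while all higher differences vanish, so the minimal degree is 3.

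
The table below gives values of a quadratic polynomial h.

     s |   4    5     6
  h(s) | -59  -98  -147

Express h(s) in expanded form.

Write h(s) = as^2 + bs + c. Substituting each data point gives a linear system:
  16a + 4b + c = -59
  25a + 5b + c = -98
  36a + 6b + c = -147
Solving the system yields a = -5, b = 6, c = -3.
So h(s) = -5s^2 + 6s - 3.
Check: h(4) = -59. ✓

h(s) = -5s^2 + 6s - 3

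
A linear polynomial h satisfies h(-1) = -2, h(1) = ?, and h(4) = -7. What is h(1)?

The 2 known points determine the degree-1 polynomial uniquely.
Write h(s) = as + b. Substituting each data point gives a linear system:
  -a + b = -2
  4a + b = -7
Solving the system yields a = -1, b = -3.
So h(s) = -s - 3.
Then h(1) = -4.

-4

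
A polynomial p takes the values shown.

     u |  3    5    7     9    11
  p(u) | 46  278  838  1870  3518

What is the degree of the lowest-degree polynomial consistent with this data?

3

Forward differences of the values at u = 3, 5, 7, 9, 11:
  p  : 46  278  838  1870  3518
  Δ  : 232  560  1032  1648
  Δ^2: 328  472  616
  Δ^3: 144  144
  Δ^4: 0
The third differences are constant (144) and nonzero, while all higher differences vanish, so the minimal degree is 3.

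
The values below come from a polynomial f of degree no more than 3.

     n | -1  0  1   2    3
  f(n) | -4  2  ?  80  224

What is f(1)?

18

On equispaced nodes a degree-3 polynomial has vanishing fourth forward difference, so
  f(-1) - 4·f(0) + 6·f(1) - 4·f(2) + f(3) = 0.
Substituting the known values and solving for f(1):
  6·f(1) = 108
  f(1) = 18.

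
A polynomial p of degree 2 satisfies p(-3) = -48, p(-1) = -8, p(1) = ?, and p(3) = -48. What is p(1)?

-8

The 3 known points determine the degree-2 polynomial uniquely.
Write p(n) = an^2 + bn + c. Substituting each data point gives a linear system:
  9a - 3b + c = -48
  a - b + c = -8
  9a + 3b + c = -48
Solving the system yields a = -5, b = 0, c = -3.
So p(n) = -5n² - 3.
Then p(1) = -8.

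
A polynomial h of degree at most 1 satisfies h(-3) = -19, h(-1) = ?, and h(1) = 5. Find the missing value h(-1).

On equispaced nodes a degree-1 polynomial has vanishing second forward difference, so
  h(-3) - 2·h(-1) + h(1) = 0.
Substituting the known values and solving for h(-1):
  -2·h(-1) = 14
  h(-1) = -7.

-7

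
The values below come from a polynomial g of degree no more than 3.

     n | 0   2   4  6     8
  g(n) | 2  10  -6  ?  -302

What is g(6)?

-94

On equispaced nodes a degree-3 polynomial has vanishing fourth forward difference, so
  g(0) - 4·g(2) + 6·g(4) - 4·g(6) + g(8) = 0.
Substituting the known values and solving for g(6):
  -4·g(6) = 376
  g(6) = -94.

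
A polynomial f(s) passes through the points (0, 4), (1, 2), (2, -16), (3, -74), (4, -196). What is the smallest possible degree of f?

3

Forward differences of the values at s = 0, 1, 2, 3, 4:
  f  : 4  2  -16  -74  -196
  Δ  : -2  -18  -58  -122
  Δ^2: -16  -40  -64
  Δ^3: -24  -24
  Δ^4: 0
The third differences are constant (-24) and nonzero, while all higher differences vanish, so the minimal degree is 3.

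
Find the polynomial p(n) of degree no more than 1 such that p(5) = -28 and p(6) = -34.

p(n) = -6n + 2

Write p(n) = an + b. Substituting each data point gives a linear system:
  5a + b = -28
  6a + b = -34
Solving the system yields a = -6, b = 2.
So p(n) = -6n + 2.
Check: p(5) = -28. ✓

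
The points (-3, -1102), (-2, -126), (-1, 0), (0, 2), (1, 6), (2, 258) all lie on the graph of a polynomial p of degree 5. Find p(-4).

-4974

Using the Lagrange interpolation formula with nodes -3, -2, -1, 0, 1, 2:
  L_0(u) = (u + 2)(u + 1)u(u - 1)(u - 2) / -120
  L_1(u) = (u + 3)(u + 1)u(u - 1)(u - 2) / 24
  L_2(u) = (u + 3)(u + 2)u(u - 1)(u - 2) / -12
  L_3(u) = (u + 3)(u + 2)(u + 1)(u - 1)(u - 2) / 12
  L_4(u) = (u + 3)(u + 2)(u + 1)u(u - 2) / -24
  L_5(u) = (u + 3)(u + 2)(u + 1)u(u - 1) / 120
Then p(u) = -1102·L_0(u) - 126·L_1(u) + 0·L_2(u) + 2·L_3(u) + 6·L_4(u) + 258·L_5(u).
Expanding and collecting terms gives p(u) = 6u⁵ + 5u⁴ + u³ - 4u² - 4u + 2.
Evaluating at u = -4: p(-4) = -4974.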